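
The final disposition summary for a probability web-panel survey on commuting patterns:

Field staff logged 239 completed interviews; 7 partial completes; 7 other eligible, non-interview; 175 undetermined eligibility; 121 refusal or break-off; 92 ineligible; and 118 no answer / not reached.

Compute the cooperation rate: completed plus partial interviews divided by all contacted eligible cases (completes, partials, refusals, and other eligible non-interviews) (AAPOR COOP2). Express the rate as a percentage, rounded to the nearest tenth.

65.8%

Num = 239 + 7 = 246
Denom = 239 + 7 + 121 + 7 = 374
COOP2 = 246 / 374 = 0.6578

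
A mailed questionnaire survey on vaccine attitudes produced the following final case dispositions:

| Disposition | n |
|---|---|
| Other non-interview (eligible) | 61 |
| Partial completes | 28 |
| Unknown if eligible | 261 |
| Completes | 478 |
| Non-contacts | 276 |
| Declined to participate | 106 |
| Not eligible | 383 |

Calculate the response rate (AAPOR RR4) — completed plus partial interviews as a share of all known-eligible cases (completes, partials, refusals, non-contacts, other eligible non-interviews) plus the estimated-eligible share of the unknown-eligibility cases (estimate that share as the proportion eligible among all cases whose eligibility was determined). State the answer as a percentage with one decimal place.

44.6%

Top → 478 + 28 = 506
Determined eligible → 478 + 28 + 106 + 276 + 61 = 949
e = 949 / (949 + 383) = 949 / 1332 = 0.7125
Estimated eligible among unknowns → 0.7125 × 261 = 185.96
Denom → 949 + 185.96 = 1134.96
RR4 = 506 / 1134.96 = 0.4458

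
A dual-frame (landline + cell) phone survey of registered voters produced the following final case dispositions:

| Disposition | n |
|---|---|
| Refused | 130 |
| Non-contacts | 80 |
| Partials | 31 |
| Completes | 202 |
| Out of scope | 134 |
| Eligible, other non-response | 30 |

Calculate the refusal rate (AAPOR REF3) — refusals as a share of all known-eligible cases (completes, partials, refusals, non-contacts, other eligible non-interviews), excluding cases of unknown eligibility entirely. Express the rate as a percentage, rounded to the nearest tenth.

27.5%

Numerator → 130
Denom → 202 + 31 + 130 + 80 + 30 = 473
REF3 = 130 / 473 = 0.2748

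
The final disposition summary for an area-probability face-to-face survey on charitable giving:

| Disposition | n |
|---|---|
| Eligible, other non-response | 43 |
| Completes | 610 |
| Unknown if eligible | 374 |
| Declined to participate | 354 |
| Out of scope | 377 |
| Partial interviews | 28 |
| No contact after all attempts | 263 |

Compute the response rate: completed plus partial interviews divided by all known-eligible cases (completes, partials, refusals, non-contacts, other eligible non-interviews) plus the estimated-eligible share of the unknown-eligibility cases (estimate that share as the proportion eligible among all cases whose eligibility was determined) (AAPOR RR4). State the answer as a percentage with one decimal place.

Top → 610 + 28 = 638
Determined eligible → 610 + 28 + 354 + 263 + 43 = 1298
e = 1298 / (1298 + 377) = 1298 / 1675 = 0.7749
Estimated eligible among unknowns → 0.7749 × 374 = 289.81
Denominator → 1298 + 289.81 = 1587.81
RR4 = 638 / 1587.81 = 0.4018

40.2%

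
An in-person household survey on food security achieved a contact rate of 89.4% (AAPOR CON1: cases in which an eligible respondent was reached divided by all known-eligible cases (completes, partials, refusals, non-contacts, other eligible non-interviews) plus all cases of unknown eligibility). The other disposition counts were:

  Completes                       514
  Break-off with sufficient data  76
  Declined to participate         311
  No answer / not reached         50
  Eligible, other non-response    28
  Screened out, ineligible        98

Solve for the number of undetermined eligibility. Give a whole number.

Numerator: 514 + 76 + 311 + 28 = 929
CON1 = 929 / D = 0.894
D = 929 / 0.894 = 1039.1
Other denominator terms total 979
undetermined eligibility = 1039.1 − 979 ≈ 60

60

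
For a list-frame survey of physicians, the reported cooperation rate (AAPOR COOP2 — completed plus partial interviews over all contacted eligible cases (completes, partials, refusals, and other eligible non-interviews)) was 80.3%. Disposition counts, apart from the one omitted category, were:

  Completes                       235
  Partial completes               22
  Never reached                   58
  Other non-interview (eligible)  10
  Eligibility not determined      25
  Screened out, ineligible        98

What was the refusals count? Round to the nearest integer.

53

Num: 235 + 22 = 257
COOP2 = 257 / D = 0.803
D = 257 / 0.803 = 320.0
Remaining denominator categories sum to 267
refusals = 320.0 − 267 ≈ 53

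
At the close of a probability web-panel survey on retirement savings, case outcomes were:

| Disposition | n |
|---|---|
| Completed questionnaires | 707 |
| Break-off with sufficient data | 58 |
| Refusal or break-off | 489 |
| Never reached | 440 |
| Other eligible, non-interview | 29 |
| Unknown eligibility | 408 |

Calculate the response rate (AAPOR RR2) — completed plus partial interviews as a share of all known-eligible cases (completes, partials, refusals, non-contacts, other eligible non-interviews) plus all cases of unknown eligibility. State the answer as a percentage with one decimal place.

Top = 707 + 58 = 765
Denominator = 707 + 58 + 489 + 440 + 29 + 408 = 2131
RR2 = 765 / 2131 = 0.3590

35.9%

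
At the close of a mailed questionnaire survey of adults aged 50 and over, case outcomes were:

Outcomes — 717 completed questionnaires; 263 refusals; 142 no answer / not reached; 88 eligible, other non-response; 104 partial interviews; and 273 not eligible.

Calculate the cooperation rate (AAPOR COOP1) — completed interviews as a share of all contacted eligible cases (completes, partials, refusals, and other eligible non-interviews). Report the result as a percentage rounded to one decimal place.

Numerator = 717
Denom = 717 + 104 + 263 + 88 = 1172
COOP1 = 717 / 1172 = 0.6118

61.2%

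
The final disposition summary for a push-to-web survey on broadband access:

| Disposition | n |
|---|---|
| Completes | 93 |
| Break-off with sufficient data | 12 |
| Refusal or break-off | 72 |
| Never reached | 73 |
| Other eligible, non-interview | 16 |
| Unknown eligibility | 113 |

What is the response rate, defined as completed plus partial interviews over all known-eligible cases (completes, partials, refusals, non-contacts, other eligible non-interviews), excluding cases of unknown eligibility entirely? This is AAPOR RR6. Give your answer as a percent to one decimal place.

Numerator: 93 + 12 = 105
Base: 93 + 12 + 72 + 73 + 16 = 266
RR6 = 105 / 266 = 0.3947

39.5%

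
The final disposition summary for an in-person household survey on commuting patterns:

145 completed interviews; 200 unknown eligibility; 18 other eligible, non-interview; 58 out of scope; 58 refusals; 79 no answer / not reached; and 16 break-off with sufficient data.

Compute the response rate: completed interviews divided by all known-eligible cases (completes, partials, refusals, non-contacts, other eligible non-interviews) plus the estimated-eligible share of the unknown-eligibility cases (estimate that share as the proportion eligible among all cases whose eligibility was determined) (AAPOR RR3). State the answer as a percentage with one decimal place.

Numerator → 145
Eligible (known) → 145 + 16 + 58 + 79 + 18 = 316
e = 316 / (316 + 58) = 316 / 374 = 0.8449
Eligible share of unknowns → 0.8449 × 200 = 168.98
Denom → 316 + 168.98 = 484.98
RR3 = 145 / 484.98 = 0.2990

29.9%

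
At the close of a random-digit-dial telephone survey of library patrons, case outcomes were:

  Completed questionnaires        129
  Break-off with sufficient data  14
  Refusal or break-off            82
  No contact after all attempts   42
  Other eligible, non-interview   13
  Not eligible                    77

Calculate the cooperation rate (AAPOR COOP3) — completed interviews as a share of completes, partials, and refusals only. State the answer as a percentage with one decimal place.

57.3%

Top → 129
Denominator → 129 + 14 + 82 = 225
COOP3 = 129 / 225 = 0.5733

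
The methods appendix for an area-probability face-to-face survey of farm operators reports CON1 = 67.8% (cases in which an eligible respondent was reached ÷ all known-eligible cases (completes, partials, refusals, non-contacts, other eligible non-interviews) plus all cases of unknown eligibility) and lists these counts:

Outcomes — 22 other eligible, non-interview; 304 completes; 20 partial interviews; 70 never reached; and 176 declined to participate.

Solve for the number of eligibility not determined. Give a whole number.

Numerator → 304 + 20 + 176 + 22 = 522
CON1 = 522 / D = 0.678
D = 522 / 0.678 = 769.9
Other denominator terms total 592
eligibility not determined = 769.9 − 592 ≈ 178

178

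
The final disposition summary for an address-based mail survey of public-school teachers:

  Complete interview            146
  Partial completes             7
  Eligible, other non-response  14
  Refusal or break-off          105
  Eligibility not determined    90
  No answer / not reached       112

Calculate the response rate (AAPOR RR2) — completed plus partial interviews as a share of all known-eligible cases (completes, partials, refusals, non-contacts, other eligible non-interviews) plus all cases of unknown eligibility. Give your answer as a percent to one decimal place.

Num: 146 + 7 = 153
Denominator: 146 + 7 + 105 + 112 + 14 + 90 = 474
RR2 = 153 / 474 = 0.3228

32.3%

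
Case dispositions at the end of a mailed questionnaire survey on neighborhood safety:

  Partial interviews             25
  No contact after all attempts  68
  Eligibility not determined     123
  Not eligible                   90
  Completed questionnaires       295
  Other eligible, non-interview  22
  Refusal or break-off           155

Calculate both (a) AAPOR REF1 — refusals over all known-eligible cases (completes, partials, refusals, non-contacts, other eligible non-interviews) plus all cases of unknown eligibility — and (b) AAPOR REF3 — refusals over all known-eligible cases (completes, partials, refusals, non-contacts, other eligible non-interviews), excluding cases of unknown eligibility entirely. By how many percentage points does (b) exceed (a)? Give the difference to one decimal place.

Num: 155
Denominator: 295 + 25 + 155 + 68 + 22 + 123 = 688
REF1 = 155 / 688 = 0.2253
Denominator: 295 + 25 + 155 + 68 + 22 = 565
REF3 = 155 / 565 = 0.2743
Difference = 27.43 − 22.53 = 4.90 percentage points

4.9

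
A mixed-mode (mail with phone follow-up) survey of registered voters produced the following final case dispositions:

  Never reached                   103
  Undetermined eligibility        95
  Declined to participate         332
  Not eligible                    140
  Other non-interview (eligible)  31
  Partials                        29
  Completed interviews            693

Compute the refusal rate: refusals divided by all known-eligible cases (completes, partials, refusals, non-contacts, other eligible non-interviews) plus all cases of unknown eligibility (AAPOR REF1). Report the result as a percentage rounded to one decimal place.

Numerator → 332
Denom → 693 + 29 + 332 + 103 + 31 + 95 = 1283
REF1 = 332 / 1283 = 0.2588

25.9%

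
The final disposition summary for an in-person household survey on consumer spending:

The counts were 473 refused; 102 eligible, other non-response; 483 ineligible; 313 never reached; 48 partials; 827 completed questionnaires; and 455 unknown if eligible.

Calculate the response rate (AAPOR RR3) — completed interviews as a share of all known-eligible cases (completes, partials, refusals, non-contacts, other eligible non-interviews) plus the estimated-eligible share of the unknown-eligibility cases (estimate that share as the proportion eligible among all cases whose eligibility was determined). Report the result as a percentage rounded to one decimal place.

Numerator = 827
Known eligible = 827 + 48 + 473 + 313 + 102 = 1763
e = 1763 / (1763 + 483) = 1763 / 2246 = 0.7850
Estimated eligible among unknowns = 0.7850 × 455 = 357.18
Denominator = 1763 + 357.18 = 2120.18
RR3 = 827 / 2120.18 = 0.3901

39.0%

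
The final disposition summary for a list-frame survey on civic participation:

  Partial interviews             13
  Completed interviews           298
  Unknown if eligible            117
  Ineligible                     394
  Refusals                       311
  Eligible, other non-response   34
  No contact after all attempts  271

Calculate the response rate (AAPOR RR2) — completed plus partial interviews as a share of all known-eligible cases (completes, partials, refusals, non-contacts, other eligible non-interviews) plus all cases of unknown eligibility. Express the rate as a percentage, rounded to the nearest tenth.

Num: 298 + 13 = 311
Denominator: 298 + 13 + 311 + 271 + 34 + 117 = 1044
RR2 = 311 / 1044 = 0.2979

29.8%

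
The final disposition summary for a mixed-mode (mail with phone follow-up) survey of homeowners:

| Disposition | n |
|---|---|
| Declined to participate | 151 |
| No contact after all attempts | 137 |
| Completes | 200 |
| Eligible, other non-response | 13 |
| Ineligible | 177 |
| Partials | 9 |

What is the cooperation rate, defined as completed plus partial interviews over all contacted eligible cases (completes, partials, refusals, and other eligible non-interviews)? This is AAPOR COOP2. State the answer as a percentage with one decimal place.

56.0%

Num: 200 + 9 = 209
Base: 200 + 9 + 151 + 13 = 373
COOP2 = 209 / 373 = 0.5603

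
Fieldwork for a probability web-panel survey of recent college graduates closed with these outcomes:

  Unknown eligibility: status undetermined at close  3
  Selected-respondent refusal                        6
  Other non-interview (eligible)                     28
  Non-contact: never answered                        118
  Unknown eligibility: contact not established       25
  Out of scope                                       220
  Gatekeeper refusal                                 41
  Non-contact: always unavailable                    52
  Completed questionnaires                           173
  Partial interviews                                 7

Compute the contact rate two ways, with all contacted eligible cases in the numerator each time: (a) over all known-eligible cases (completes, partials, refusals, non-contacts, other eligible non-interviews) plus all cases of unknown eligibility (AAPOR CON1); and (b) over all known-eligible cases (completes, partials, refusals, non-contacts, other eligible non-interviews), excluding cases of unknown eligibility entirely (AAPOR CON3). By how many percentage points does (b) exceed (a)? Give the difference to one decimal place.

Refusals = 41 + 6 = 47
Never reached = 118 + 52 = 170
Eligibility not determined = 25 + 3 = 28
Top = 173 + 7 + 47 + 28 = 255
Denom = 173 + 7 + 47 + 170 + 28 + 28 = 453
CON1 = 255 / 453 = 0.5629
Denom = 173 + 7 + 47 + 170 + 28 = 425
CON3 = 255 / 425 = 0.6000
Difference = 60.00 − 56.29 = 3.71 percentage points

3.7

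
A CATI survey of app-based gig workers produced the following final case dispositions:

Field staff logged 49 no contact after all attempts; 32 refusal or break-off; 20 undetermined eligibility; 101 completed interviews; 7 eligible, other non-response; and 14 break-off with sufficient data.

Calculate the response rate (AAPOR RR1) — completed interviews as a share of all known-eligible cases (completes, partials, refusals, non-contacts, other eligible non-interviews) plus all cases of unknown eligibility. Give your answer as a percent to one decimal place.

Top: 101
Denominator: 101 + 14 + 32 + 49 + 7 + 20 = 223
RR1 = 101 / 223 = 0.4529

45.3%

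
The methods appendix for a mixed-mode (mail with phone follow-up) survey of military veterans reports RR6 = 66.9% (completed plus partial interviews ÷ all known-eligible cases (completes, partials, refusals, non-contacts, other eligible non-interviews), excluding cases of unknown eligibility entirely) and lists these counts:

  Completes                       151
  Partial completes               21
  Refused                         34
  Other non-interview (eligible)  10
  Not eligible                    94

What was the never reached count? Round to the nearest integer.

41

Numerator = 151 + 21 = 172
RR6 = 172 / D = 0.669
D = 172 / 0.669 = 257.1
Remaining denominator categories sum to 216
never reached = 257.1 − 216 ≈ 41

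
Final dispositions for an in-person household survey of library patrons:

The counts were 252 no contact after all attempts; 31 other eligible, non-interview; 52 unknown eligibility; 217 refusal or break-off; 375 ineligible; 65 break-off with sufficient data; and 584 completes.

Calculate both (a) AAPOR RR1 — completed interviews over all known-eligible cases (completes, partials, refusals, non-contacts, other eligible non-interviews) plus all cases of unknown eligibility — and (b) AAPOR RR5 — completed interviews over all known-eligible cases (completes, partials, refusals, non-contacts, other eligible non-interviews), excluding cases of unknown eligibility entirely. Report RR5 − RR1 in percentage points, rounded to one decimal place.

2.2

Num: 584
Denominator: 584 + 65 + 217 + 252 + 31 + 52 = 1201
RR1 = 584 / 1201 = 0.4863
Denominator: 584 + 65 + 217 + 252 + 31 = 1149
RR5 = 584 / 1149 = 0.5083
Difference = 50.83 − 48.63 = 2.20 percentage points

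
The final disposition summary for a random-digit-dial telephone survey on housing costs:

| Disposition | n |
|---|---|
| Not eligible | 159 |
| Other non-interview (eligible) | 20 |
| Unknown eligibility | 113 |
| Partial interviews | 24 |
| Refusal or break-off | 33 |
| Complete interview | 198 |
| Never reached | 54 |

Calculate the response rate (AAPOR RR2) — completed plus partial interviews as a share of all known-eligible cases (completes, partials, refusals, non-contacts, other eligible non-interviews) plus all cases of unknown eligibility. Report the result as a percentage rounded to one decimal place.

50.2%

Num → 198 + 24 = 222
Denominator → 198 + 24 + 33 + 54 + 20 + 113 = 442
RR2 = 222 / 442 = 0.5023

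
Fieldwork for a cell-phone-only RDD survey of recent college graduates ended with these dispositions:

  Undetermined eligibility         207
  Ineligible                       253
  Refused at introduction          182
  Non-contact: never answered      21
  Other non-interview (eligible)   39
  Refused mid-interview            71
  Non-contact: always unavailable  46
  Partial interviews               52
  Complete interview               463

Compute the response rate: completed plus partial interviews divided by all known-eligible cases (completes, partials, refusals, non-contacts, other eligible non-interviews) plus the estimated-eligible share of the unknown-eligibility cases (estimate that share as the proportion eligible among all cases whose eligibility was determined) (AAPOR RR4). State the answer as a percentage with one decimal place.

Refusals = 182 + 71 = 253
Non-contacts = 21 + 46 = 67
Num = 463 + 52 = 515
Known eligible = 463 + 52 + 253 + 67 + 39 = 874
e = 874 / (874 + 253) = 874 / 1127 = 0.7755
Estimated eligible among unknowns = 0.7755 × 207 = 160.53
Base = 874 + 160.53 = 1034.53
RR4 = 515 / 1034.53 = 0.4978

49.8%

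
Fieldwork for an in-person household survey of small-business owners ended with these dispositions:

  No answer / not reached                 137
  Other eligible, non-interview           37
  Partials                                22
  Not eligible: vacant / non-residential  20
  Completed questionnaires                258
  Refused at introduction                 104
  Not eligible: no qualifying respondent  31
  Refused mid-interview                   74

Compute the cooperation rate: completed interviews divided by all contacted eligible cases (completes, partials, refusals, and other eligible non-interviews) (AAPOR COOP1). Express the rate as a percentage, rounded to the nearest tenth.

52.1%

Declined to participate = 104 + 74 = 178
Screened out, ineligible = 31 + 20 = 51
Top: 258
Denominator: 258 + 22 + 178 + 37 = 495
COOP1 = 258 / 495 = 0.5212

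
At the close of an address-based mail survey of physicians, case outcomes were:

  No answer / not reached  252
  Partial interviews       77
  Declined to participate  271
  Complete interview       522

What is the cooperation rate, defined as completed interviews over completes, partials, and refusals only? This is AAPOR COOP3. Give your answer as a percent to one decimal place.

60.0%

Top = 522
Denominator = 522 + 77 + 271 = 870
COOP3 = 522 / 870 = 0.6000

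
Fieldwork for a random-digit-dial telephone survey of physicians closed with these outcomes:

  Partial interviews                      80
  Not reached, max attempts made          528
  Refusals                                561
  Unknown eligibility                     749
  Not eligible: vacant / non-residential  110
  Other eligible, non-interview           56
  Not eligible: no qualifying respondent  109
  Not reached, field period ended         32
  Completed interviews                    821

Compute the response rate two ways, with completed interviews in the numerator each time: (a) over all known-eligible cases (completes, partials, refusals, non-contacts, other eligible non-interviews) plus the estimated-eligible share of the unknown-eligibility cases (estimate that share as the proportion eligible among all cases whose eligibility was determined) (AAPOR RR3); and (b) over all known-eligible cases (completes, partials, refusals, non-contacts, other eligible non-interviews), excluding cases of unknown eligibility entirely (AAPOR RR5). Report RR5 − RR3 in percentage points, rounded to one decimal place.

No answer / not reached = 32 + 528 = 560
Out of scope = 109 + 110 = 219
Top → 821
Determined eligible → 821 + 80 + 561 + 560 + 56 = 2078
e = 2078 / (2078 + 219) = 2078 / 2297 = 0.9047
Eligible share of unknowns → 0.9047 × 749 = 677.62
Denom → 2078 + 677.62 = 2755.62
RR3 = 821 / 2755.62 = 0.2979
Denom → 821 + 80 + 561 + 560 + 56 = 2078
RR5 = 821 / 2078 = 0.3951
Difference = 39.51 − 29.79 = 9.72 percentage points

9.7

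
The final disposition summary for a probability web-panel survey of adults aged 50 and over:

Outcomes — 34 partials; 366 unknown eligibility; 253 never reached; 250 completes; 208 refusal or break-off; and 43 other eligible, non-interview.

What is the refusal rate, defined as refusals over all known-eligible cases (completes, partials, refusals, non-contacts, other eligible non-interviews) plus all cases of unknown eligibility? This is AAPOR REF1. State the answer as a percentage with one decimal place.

18.0%

Num → 208
Denom → 250 + 34 + 208 + 253 + 43 + 366 = 1154
REF1 = 208 / 1154 = 0.1802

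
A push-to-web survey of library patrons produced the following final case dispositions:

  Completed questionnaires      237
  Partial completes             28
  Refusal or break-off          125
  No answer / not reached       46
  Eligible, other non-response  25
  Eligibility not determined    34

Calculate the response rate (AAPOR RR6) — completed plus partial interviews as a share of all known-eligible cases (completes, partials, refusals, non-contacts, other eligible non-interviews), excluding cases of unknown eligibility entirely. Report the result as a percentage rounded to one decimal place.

Num = 237 + 28 = 265
Base = 237 + 28 + 125 + 46 + 25 = 461
RR6 = 265 / 461 = 0.5748

57.5%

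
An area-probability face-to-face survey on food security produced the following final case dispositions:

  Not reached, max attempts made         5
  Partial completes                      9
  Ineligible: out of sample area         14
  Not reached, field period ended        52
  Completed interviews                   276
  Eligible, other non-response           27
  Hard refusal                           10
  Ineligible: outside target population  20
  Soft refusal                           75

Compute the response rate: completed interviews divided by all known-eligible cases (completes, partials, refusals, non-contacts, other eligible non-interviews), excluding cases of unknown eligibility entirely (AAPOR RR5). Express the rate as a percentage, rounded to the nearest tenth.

Refusals = 10 + 75 = 85
Never reached = 52 + 5 = 57
Screened out, ineligible = 20 + 14 = 34
Top = 276
Denom = 276 + 9 + 85 + 57 + 27 = 454
RR5 = 276 / 454 = 0.6079

60.8%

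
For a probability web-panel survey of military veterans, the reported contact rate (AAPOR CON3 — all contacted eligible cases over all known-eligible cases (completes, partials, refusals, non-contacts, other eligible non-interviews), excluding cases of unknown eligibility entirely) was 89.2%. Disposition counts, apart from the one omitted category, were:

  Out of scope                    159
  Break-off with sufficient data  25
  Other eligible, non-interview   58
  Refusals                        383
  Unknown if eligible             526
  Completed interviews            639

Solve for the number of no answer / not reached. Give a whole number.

Num → 639 + 25 + 383 + 58 = 1105
CON3 = 1105 / D = 0.892
D = 1105 / 0.892 = 1238.8
Remaining denominator categories sum to 1105
no answer / not reached = 1238.8 − 1105 ≈ 134

134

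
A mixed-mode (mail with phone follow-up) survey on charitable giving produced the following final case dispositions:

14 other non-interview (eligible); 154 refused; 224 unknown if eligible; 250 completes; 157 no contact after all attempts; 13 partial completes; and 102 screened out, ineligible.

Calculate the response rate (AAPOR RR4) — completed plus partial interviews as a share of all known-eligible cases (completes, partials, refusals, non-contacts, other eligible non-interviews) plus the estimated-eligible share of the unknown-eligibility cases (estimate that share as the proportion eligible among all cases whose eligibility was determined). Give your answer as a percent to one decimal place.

Top: 250 + 13 = 263
Known eligible: 250 + 13 + 154 + 157 + 14 = 588
e = 588 / (588 + 102) = 588 / 690 = 0.8522
Eligible share of unknowns: 0.8522 × 224 = 190.89
Denom: 588 + 190.89 = 778.89
RR4 = 263 / 778.89 = 0.3377

33.8%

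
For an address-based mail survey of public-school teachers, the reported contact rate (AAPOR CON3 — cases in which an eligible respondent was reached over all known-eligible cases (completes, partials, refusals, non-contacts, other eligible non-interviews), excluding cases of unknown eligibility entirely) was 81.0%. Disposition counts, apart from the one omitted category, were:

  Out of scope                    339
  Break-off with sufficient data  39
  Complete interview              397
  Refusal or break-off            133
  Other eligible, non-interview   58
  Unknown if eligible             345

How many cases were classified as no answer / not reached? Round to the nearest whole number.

Top = 397 + 39 + 133 + 58 = 627
CON3 = 627 / D = 0.810
D = 627 / 0.810 = 774.1
Other denominator terms total 627
no answer / not reached = 774.1 − 627 ≈ 147

147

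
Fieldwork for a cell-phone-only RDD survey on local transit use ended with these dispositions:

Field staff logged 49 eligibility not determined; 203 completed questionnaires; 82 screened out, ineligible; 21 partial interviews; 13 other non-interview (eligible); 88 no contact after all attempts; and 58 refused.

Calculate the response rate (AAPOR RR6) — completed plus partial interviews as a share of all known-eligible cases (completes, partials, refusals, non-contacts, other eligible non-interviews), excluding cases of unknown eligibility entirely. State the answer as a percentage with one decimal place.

Top: 203 + 21 = 224
Denom: 203 + 21 + 58 + 88 + 13 = 383
RR6 = 224 / 383 = 0.5849

58.5%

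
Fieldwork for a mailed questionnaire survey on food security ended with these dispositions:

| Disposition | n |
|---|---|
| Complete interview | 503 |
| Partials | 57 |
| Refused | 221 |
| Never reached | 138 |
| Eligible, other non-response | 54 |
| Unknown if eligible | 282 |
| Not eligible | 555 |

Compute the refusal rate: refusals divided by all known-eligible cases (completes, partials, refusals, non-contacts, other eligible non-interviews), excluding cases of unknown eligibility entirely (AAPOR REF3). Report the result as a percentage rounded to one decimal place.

Top → 221
Denom → 503 + 57 + 221 + 138 + 54 = 973
REF3 = 221 / 973 = 0.2271

22.7%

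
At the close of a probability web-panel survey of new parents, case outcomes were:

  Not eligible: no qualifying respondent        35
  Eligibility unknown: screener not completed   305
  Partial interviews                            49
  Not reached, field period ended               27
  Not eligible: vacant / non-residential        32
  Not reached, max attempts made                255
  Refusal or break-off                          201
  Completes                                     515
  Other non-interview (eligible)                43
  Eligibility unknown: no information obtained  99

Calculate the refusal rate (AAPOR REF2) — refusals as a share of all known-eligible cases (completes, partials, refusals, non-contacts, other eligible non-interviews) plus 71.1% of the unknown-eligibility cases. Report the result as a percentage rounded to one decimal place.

No answer / not reached = 27 + 255 = 282
Undetermined eligibility = 305 + 99 = 404
Ineligible = 35 + 32 = 67
Numerator = 201
Eligible (known) = 515 + 49 + 201 + 282 + 43 = 1090
Estimated eligible among unknowns = 0.7110 × 404 = 287.24
Denom = 1090 + 287.24 = 1377.24
REF2 = 201 / 1377.24 = 0.1459

14.6%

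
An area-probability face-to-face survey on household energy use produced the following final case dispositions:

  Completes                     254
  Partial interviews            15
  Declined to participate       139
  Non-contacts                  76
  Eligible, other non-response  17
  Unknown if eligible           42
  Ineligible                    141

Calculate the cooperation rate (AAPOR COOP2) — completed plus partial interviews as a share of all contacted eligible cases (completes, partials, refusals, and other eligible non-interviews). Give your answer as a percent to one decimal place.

Numerator → 254 + 15 = 269
Denominator → 254 + 15 + 139 + 17 = 425
COOP2 = 269 / 425 = 0.6329

63.3%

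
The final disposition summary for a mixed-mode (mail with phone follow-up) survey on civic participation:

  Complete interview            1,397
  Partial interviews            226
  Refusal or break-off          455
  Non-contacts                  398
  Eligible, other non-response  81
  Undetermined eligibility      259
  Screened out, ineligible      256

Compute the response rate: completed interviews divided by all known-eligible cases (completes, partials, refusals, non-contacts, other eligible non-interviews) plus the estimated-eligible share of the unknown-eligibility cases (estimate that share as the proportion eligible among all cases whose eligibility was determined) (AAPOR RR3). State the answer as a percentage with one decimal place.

Top = 1397
Known eligible = 1397 + 226 + 455 + 398 + 81 = 2557
e = 2557 / (2557 + 256) = 2557 / 2813 = 0.9090
e × U = 0.9090 × 259 = 235.43
Base = 2557 + 235.43 = 2792.43
RR3 = 1397 / 2792.43 = 0.5003

50.0%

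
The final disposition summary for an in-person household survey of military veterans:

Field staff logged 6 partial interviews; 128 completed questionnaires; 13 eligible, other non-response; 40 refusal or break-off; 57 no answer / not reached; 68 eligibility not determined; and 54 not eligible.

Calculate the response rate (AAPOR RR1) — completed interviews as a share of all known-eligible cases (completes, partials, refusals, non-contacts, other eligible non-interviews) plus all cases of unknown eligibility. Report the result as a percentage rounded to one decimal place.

41.0%

Num: 128
Base: 128 + 6 + 40 + 57 + 13 + 68 = 312
RR1 = 128 / 312 = 0.4103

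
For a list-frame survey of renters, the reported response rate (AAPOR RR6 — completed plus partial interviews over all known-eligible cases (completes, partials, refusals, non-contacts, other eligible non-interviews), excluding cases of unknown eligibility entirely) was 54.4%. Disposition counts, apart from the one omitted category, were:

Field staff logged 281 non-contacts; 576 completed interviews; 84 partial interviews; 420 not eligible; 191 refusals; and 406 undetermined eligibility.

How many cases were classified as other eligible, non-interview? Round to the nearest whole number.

Num: 576 + 84 = 660
RR6 = 660 / D = 0.544
D = 660 / 0.544 = 1213.2
Other denominator terms total 1132
other eligible, non-interview = 1213.2 − 1132 ≈ 81

81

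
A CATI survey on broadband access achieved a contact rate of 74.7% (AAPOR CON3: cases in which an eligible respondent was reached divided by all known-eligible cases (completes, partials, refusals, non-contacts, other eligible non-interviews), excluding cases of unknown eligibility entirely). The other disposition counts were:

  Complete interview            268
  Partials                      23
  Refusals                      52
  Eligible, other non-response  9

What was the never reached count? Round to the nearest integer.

119

Num → 268 + 23 + 52 + 9 = 352
CON3 = 352 / D = 0.747
D = 352 / 0.747 = 471.2
Rest of base = 352
never reached = 471.2 − 352 ≈ 119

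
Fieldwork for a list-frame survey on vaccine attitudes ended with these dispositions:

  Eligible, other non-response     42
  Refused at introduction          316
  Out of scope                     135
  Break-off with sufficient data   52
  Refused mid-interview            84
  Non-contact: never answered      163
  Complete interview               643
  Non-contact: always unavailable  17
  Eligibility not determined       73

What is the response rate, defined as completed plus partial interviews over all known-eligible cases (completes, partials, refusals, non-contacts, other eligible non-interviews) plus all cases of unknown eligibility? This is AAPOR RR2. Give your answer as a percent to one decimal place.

50.0%

Refusal or break-off = 316 + 84 = 400
No contact after all attempts = 163 + 17 = 180
Numerator → 643 + 52 = 695
Base → 643 + 52 + 400 + 180 + 42 + 73 = 1390
RR2 = 695 / 1390 = 0.5000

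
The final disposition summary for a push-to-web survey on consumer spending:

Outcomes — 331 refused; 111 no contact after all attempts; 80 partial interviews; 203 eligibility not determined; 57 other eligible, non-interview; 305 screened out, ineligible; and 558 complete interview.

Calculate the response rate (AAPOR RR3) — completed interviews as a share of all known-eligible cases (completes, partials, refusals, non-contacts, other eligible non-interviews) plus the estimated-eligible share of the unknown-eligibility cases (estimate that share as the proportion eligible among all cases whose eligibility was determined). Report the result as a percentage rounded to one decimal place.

43.0%

Numerator → 558
Determined eligible → 558 + 80 + 331 + 111 + 57 = 1137
e = 1137 / (1137 + 305) = 1137 / 1442 = 0.7885
Eligible share of unknowns → 0.7885 × 203 = 160.07
Base → 1137 + 160.07 = 1297.07
RR3 = 558 / 1297.07 = 0.4302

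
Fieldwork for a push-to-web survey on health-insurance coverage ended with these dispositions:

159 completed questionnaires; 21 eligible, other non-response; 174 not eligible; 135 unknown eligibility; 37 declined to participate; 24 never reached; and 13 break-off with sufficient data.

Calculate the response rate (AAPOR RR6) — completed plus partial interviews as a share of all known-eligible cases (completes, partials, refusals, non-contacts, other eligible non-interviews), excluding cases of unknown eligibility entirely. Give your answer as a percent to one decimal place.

Num → 159 + 13 = 172
Base → 159 + 13 + 37 + 24 + 21 = 254
RR6 = 172 / 254 = 0.6772

67.7%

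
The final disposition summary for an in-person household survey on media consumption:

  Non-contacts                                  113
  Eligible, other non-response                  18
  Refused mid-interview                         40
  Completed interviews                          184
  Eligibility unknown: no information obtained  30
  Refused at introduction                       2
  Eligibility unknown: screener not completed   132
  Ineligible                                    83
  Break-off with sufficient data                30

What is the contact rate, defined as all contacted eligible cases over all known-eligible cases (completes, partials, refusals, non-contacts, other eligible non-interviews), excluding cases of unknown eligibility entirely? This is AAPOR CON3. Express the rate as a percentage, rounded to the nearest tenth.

70.8%

Declined to participate = 2 + 40 = 42
Unknown eligibility = 132 + 30 = 162
Numerator = 184 + 30 + 42 + 18 = 274
Denominator = 184 + 30 + 42 + 113 + 18 = 387
CON3 = 274 / 387 = 0.7080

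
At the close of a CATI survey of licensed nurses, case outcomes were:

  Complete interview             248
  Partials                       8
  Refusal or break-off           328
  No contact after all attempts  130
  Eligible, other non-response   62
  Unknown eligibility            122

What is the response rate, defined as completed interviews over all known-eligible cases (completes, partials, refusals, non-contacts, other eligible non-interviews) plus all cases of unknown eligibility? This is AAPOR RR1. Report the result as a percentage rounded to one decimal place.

Num: 248
Denominator: 248 + 8 + 328 + 130 + 62 + 122 = 898
RR1 = 248 / 898 = 0.2762

27.6%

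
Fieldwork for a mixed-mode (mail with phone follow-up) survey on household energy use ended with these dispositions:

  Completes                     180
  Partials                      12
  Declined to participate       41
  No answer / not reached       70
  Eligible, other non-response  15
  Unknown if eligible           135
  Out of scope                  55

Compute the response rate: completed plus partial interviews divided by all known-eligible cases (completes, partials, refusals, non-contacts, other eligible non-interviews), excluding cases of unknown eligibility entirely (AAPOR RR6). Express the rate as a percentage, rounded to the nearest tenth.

60.4%

Num → 180 + 12 = 192
Base → 180 + 12 + 41 + 70 + 15 = 318
RR6 = 192 / 318 = 0.6038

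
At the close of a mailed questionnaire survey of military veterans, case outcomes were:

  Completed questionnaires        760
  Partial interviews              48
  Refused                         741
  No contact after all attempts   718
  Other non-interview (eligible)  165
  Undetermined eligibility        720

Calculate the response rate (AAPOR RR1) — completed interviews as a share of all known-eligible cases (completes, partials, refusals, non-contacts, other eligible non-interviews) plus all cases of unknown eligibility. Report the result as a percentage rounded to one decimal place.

24.1%

Numerator: 760
Base: 760 + 48 + 741 + 718 + 165 + 720 = 3152
RR1 = 760 / 3152 = 0.2411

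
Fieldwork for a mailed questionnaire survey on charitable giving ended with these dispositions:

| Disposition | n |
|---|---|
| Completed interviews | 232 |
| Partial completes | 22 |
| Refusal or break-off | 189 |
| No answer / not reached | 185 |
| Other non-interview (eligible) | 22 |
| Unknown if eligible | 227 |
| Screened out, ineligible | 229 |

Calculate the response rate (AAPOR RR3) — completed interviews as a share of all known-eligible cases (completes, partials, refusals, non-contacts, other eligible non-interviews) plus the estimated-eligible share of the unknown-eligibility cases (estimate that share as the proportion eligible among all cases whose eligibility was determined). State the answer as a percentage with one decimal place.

Numerator: 232
Known eligible: 232 + 22 + 189 + 185 + 22 = 650
e = 650 / (650 + 229) = 650 / 879 = 0.7395
Eligible share of unknowns: 0.7395 × 227 = 167.87
Denominator: 650 + 167.87 = 817.87
RR3 = 232 / 817.87 = 0.2837

28.4%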